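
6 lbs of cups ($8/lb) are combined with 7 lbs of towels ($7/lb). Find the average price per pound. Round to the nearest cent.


Cost of cups:
6 x $8 = $48
Cost of towels:
7 x $7 = $49
Total cost: $48 + $49 = $97
Total weight: 13 lbs
Average: $97 / 13 = $7.4615... ≈ $7.46/lb

$7.46/lb


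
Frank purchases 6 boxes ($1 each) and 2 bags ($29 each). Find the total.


Cost of boxes:
6 x $1 = $6
Cost of bags:
2 x $29 = $58
Add both:
$6 + $58 = $64

$64


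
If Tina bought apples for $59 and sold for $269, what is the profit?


Selling price = $269
Cost price = $59
Profit = selling price - cost price:
Profit = $269 - $59 = $210

$210


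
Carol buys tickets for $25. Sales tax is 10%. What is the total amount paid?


Calculate the tax:
10% of $25 = $2.50
Add tax to price:
$25 + $2.50 = $27.50

$27.50


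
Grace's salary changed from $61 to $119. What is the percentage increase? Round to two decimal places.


Find the absolute change:
|119 - 61| = 58
Divide by original and multiply by 100:
58 / 61 x 100 = 95.0819...% ≈ 95.08%

95.08%


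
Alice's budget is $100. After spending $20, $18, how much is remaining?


Add up expenses:
$20 + $18 = $38
Subtract from budget:
$100 - $38 = $62

$62


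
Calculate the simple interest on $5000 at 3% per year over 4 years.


Use the formula I = P x R x T / 100
P x R x T = 5000 x 3 x 4 = 60000
I = 60000 / 100 = $600

$600


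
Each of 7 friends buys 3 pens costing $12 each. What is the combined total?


Cost per person:
3 x $12 = $36
Group total:
7 x $36 = $252

$252


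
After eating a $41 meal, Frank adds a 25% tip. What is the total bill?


Calculate the tip:
25% of $41 = $10.25
Add tip to meal cost:
$41 + $10.25 = $51.25

$51.25


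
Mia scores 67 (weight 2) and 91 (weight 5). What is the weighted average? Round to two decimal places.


Weighted sum:
2 x 67 + 5 x 91 = 589
Total weight:
2 + 5 = 7
Weighted average:
589 / 7 = 84.1428... ≈ 84.14

84.14


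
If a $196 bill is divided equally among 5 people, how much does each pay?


Total bill: $196
Number of people: 5
Each pays: $196 / 5 = $39.20

$39.20


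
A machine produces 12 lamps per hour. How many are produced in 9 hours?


Production rate: 12 lamps per hour
Time: 9 hours
Total: 12 x 9 = 108 lamps

108 lamps


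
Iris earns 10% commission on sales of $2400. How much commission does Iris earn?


Convert rate to decimal:
10% = 0.1
Multiply by sales:
$2400 x 0.1 = $240

$240


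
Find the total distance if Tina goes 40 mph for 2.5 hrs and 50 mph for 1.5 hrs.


Leg 1 distance:
40 x 2.5 = 100 miles
Leg 2 distance:
50 x 1.5 = 75 miles
Total distance:
100 + 75 = 175 miles

175 miles


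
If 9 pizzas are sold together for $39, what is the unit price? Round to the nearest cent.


Total cost: $39
Number of items: 9
Unit price: $39 / 9 = $4.3333... ≈ $4.33

$4.33


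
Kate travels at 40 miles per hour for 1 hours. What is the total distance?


Use the formula: distance = speed x time
Speed = 40 mph, Time = 1 hours
40 x 1 = 40 miles

40 miles


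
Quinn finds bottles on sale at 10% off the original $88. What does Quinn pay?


Calculate the discount amount:
10% of $88 = $8.80
Subtract from original:
$88 - $8.80 = $79.20

$79.20


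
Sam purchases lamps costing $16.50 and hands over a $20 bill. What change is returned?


Start with the amount paid:
$20
Subtract the price:
$20 - $16.50 = $3.50

$3.50


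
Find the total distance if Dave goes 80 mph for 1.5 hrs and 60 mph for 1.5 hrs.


Leg 1 distance:
80 x 1.5 = 120 miles
Leg 2 distance:
60 x 1.5 = 90 miles
Total distance:
120 + 90 = 210 miles

210 miles


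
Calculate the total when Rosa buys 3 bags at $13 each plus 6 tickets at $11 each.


Cost of bags:
3 x $13 = $39
Cost of tickets:
6 x $11 = $66
Add both:
$39 + $66 = $105

$105


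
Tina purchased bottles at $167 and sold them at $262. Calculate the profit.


Selling price = $262
Cost price = $167
Profit = selling price - cost price:
Profit = $262 - $167 = $95

$95


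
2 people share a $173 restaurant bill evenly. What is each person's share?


Total bill: $173
Number of people: 2
Each pays: $173 / 2 = $86.50

$86.50


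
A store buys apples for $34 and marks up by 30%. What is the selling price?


Calculate the markup amount:
30% of $34 = $10.20
Add to cost:
$34 + $10.20 = $44.20

$44.20


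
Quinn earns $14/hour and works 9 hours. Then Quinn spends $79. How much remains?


Calculate earnings:
9 x $14 = $126
Subtract spending:
$126 - $79 = $47

$47


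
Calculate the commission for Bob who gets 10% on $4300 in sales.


Convert rate to decimal:
10% = 0.1
Multiply by sales:
$4300 x 0.1 = $430

$430


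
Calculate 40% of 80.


Convert percentage to decimal:
40% = 0.4
Multiply:
80 x 0.4 = 32

32


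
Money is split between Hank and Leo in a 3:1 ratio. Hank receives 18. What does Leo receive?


Find the multiplier:
18 / 3 = 6
Apply to Leo's share:
1 x 6 = 6

6


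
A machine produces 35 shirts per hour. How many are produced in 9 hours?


Production rate: 35 shirts per hour
Time: 9 hours
Total: 35 x 9 = 315 shirts

315 shirts


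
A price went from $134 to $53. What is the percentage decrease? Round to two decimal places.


Find the absolute change:
|53 - 134| = 81
Divide by original and multiply by 100:
81 / 134 x 100 = 60.4477...% ≈ 60.45%

60.45%


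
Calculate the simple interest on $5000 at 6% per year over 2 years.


Use the formula I = P x R x T / 100
P x R x T = 5000 x 6 x 2 = 60000
I = 60000 / 100 = $600

$600


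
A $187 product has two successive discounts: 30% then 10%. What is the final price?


First discount:
30% of $187 = $56.10
Price after first discount:
$187 - $56.10 = $130.90
Second discount:
10% of $130.90 = $13.09
Final price:
$130.90 - $13.09 = $117.81

$117.81


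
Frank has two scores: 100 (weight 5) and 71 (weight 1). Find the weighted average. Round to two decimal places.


Weighted sum:
5 x 100 + 1 x 71 = 571
Total weight:
5 + 1 = 6
Weighted average:
571 / 6 = 95.1666... ≈ 95.17

95.17


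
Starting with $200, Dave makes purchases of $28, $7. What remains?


Add up expenses:
$28 + $7 = $35
Subtract from budget:
$200 - $35 = $165

$165


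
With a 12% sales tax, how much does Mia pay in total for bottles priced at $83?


Calculate the tax:
12% of $83 = $9.96
Add tax to price:
$83 + $9.96 = $92.96

$92.96


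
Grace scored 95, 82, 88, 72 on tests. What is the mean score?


Add the scores:
95 + 82 + 88 + 72 = 337
Divide by the number of tests:
337 / 4 = 84.25

84.25


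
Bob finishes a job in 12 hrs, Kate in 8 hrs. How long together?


Bob's rate: 1/12 of the job per hour
Kate's rate: 1/8 of the job per hour
Combined rate: 1/12 + 1/8 = 5/24 per hour
Time = 1 / (5/24) = 24/5 = 4.8 hours

4.8 hours


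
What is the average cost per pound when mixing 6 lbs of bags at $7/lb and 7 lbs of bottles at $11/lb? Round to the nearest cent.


Cost of bags:
6 x $7 = $42
Cost of bottles:
7 x $11 = $77
Total cost: $42 + $77 = $119
Total weight: 13 lbs
Average: $119 / 13 = $9.1538... ≈ $9.15/lb

$9.15/lb


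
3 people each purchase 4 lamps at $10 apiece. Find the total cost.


Cost per person:
4 x $10 = $40
Group total:
3 x $40 = $120

$120


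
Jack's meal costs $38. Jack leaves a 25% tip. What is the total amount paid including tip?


Calculate the tip:
25% of $38 = $9.50
Add tip to meal cost:
$38 + $9.50 = $47.50

$47.50


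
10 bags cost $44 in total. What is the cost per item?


Total cost: $44
Number of items: 10
Unit price: $44 / 10 = $4.40

$4.40


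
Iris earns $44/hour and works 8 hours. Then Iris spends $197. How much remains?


Calculate earnings:
8 x $44 = $352
Subtract spending:
$352 - $197 = $155

$155


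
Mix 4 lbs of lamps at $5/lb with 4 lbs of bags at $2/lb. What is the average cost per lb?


Cost of lamps:
4 x $5 = $20
Cost of bags:
4 x $2 = $8
Total cost: $20 + $8 = $28
Total weight: 8 lbs
Average: $28 / 8 = $3.50/lb

$3.50/lb


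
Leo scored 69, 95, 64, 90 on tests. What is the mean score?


Add the scores:
69 + 95 + 64 + 90 = 318
Divide by the number of tests:
318 / 4 = 79.5

79.5


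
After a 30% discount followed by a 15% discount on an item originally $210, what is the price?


First discount:
30% of $210 = $63
Price after first discount:
$210 - $63 = $147
Second discount:
15% of $147 = $22.05
Final price:
$147 - $22.05 = $124.95

$124.95


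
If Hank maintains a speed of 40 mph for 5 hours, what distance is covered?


Use the formula: distance = speed x time
Speed = 40 mph, Time = 5 hours
40 x 5 = 200 miles

200 miles


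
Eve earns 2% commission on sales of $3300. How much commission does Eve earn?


Convert rate to decimal:
2% = 0.02
Multiply by sales:
$3300 x 0.02 = $66

$66


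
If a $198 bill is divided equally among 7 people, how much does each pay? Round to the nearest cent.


Total bill: $198
Number of people: 7
Each pays: $198 / 7 = $28.2857... ≈ $28.29

$28.29


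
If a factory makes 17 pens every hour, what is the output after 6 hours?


Production rate: 17 pens per hour
Time: 6 hours
Total: 17 x 6 = 102 pens

102 pens


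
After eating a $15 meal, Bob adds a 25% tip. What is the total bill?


Calculate the tip:
25% of $15 = $3.75
Add tip to meal cost:
$15 + $3.75 = $18.75

$18.75


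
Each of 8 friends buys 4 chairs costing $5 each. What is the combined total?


Cost per person:
4 x $5 = $20
Group total:
8 x $20 = $160

$160


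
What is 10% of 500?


Convert percentage to decimal:
10% = 0.1
Multiply:
500 x 0.1 = 50

50


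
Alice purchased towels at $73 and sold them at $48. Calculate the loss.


Selling price = $48
Cost price = $73
Loss = cost price - selling price:
Loss = $73 - $48 = $25

$25


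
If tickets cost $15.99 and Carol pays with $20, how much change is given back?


Start with the amount paid:
$20
Subtract the price:
$20 - $15.99 = $4.01

$4.01


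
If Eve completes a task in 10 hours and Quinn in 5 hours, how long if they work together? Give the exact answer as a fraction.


Eve's rate: 1/10 of the job per hour
Quinn's rate: 1/5 of the job per hour
Combined rate: 1/10 + 1/5 = 3/10 per hour
Time = 1 / (3/10) = 10/3 hours (≈ 3.33 hours)

10/3 hours


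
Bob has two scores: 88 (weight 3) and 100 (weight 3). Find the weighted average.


Weighted sum:
3 x 88 + 3 x 100 = 564
Total weight:
3 + 3 = 6
Weighted average:
564 / 6 = 94

94


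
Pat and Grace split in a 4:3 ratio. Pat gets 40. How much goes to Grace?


Find the multiplier:
40 / 4 = 10
Apply to Grace's share:
3 x 10 = 30

30


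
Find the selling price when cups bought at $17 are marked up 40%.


Calculate the markup amount:
40% of $17 = $6.80
Add to cost:
$17 + $6.80 = $23.80

$23.80


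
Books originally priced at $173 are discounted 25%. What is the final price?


Calculate the discount amount:
25% of $173 = $43.25
Subtract from original:
$173 - $43.25 = $129.75

$129.75


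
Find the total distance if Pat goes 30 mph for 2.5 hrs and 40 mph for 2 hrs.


Leg 1 distance:
30 x 2.5 = 75 miles
Leg 2 distance:
40 x 2 = 80 miles
Total distance:
75 + 80 = 155 miles

155 miles


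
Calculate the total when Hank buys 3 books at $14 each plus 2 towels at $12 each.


Cost of books:
3 x $14 = $42
Cost of towels:
2 x $12 = $24
Add both:
$42 + $24 = $66

$66


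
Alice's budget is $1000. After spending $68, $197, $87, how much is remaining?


Add up expenses:
$68 + $197 + $87 = $352
Subtract from budget:
$1000 - $352 = $648

$648


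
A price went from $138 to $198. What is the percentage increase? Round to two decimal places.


Find the absolute change:
|198 - 138| = 60
Divide by original and multiply by 100:
60 / 138 x 100 = 43.4782...% ≈ 43.48%

43.48%


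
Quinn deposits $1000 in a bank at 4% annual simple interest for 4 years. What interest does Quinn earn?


Use the formula I = P x R x T / 100
P x R x T = 1000 x 4 x 4 = 16000
I = 16000 / 100 = $160

$160


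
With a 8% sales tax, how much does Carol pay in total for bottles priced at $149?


Calculate the tax:
8% of $149 = $11.92
Add tax to price:
$149 + $11.92 = $160.92

$160.92


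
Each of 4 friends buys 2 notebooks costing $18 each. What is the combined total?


Cost per person:
2 x $18 = $36
Group total:
4 x $36 = $144

$144


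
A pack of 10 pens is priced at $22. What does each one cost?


Total cost: $22
Number of items: 10
Unit price: $22 / 10 = $2.20

$2.20


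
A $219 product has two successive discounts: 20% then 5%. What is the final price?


First discount:
20% of $219 = $43.80
Price after first discount:
$219 - $43.80 = $175.20
Second discount:
5% of $175.20 = $8.76
Final price:
$175.20 - $8.76 = $166.44

$166.44


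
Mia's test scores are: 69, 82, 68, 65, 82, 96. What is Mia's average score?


Add the scores:
69 + 82 + 68 + 65 + 82 + 96 = 462
Divide by the number of tests:
462 / 6 = 77

77


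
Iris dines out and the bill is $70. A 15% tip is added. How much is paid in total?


Calculate the tip:
15% of $70 = $10.50
Add tip to meal cost:
$70 + $10.50 = $80.50

$80.50


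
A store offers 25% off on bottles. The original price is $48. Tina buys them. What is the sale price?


Calculate the discount amount:
25% of $48 = $12
Subtract from original:
$48 - $12 = $36

$36


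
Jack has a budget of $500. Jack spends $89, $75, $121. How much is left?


Add up expenses:
$89 + $75 + $121 = $285
Subtract from budget:
$500 - $285 = $215

$215


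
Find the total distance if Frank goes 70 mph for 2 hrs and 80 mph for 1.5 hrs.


Leg 1 distance:
70 x 2 = 140 miles
Leg 2 distance:
80 x 1.5 = 120 miles
Total distance:
140 + 120 = 260 miles

260 miles


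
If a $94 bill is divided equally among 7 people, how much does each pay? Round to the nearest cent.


Total bill: $94
Number of people: 7
Each pays: $94 / 7 = $13.4285... ≈ $13.43

$13.43


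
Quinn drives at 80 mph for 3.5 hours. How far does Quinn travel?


Use the formula: distance = speed x time
Speed = 80 mph, Time = 3.5 hours
80 x 3.5 = 280 miles

280 miles


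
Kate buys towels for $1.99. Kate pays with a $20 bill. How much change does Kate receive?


Start with the amount paid:
$20
Subtract the price:
$20 - $1.99 = $18.01

$18.01


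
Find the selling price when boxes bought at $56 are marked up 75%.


Calculate the markup amount:
75% of $56 = $42
Add to cost:
$56 + $42 = $98

$98


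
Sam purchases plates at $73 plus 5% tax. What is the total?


Calculate the tax:
5% of $73 = $3.65
Add tax to price:
$73 + $3.65 = $76.65

$76.65


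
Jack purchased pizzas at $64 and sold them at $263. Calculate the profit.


Selling price = $263
Cost price = $64
Profit = selling price - cost price:
Profit = $263 - $64 = $199

$199


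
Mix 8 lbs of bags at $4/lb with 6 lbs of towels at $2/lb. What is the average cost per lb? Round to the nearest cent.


Cost of bags:
8 x $4 = $32
Cost of towels:
6 x $2 = $12
Total cost: $32 + $12 = $44
Total weight: 14 lbs
Average: $44 / 14 = $3.1428... ≈ $3.14/lb

$3.14/lb


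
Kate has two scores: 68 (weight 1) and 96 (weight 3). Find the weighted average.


Weighted sum:
1 x 68 + 3 x 96 = 356
Total weight:
1 + 3 = 4
Weighted average:
356 / 4 = 89

89


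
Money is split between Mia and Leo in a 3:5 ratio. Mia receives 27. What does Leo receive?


Find the multiplier:
27 / 3 = 9
Apply to Leo's share:
5 x 9 = 45

45


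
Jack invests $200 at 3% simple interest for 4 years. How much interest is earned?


Use the formula I = P x R x T / 100
P x R x T = 200 x 3 x 4 = 2400
I = 2400 / 100 = $24

$24


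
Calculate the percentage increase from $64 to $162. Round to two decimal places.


Find the absolute change:
|162 - 64| = 98
Divide by original and multiply by 100:
98 / 64 x 100 = 153.125% ≈ 153.13%

153.13%


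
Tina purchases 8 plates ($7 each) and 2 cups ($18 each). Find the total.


Cost of plates:
8 x $7 = $56
Cost of cups:
2 x $18 = $36
Add both:
$56 + $36 = $92

$92


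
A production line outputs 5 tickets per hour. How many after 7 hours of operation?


Production rate: 5 tickets per hour
Time: 7 hours
Total: 5 x 7 = 35 tickets

35 tickets


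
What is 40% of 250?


Convert percentage to decimal:
40% = 0.4
Multiply:
250 x 0.4 = 100

100


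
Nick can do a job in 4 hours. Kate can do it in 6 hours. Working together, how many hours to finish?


Nick's rate: 1/4 of the job per hour
Kate's rate: 1/6 of the job per hour
Combined rate: 1/4 + 1/6 = 5/12 per hour
Time = 1 / (5/12) = 12/5 = 2.4 hours

2.4 hours


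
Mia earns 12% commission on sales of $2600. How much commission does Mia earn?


Convert rate to decimal:
12% = 0.12
Multiply by sales:
$2600 x 0.12 = $312

$312


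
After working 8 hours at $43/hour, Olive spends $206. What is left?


Calculate earnings:
8 x $43 = $344
Subtract spending:
$344 - $206 = $138

$138


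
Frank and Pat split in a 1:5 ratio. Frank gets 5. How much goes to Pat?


Find the multiplier:
5 / 1 = 5
Apply to Pat's share:
5 x 5 = 25

25


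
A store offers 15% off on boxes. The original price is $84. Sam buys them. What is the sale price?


Calculate the discount amount:
15% of $84 = $12.60
Subtract from original:
$84 - $12.60 = $71.40

$71.40


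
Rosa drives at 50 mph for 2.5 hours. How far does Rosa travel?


Use the formula: distance = speed x time
Speed = 50 mph, Time = 2.5 hours
50 x 2.5 = 125 miles

125 miles


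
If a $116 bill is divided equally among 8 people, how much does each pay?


Total bill: $116
Number of people: 8
Each pays: $116 / 8 = $14.50

$14.50


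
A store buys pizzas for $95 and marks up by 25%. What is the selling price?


Calculate the markup amount:
25% of $95 = $23.75
Add to cost:
$95 + $23.75 = $118.75

$118.75


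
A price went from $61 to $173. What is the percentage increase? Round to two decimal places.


Find the absolute change:
|173 - 61| = 112
Divide by original and multiply by 100:
112 / 61 x 100 = 183.6065...% ≈ 183.61%

183.61%


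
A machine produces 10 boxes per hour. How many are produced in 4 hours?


Production rate: 10 boxes per hour
Time: 4 hours
Total: 10 x 4 = 40 boxes

40 boxes


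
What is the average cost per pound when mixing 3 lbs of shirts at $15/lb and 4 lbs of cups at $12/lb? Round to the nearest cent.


Cost of shirts:
3 x $15 = $45
Cost of cups:
4 x $12 = $48
Total cost: $45 + $48 = $93
Total weight: 7 lbs
Average: $93 / 7 = $13.2857... ≈ $13.29/lb

$13.29/lb


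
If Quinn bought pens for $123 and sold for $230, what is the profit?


Selling price = $230
Cost price = $123
Profit = selling price - cost price:
Profit = $230 - $123 = $107

$107


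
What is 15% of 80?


Convert percentage to decimal:
15% = 0.15
Multiply:
80 x 0.15 = 12

12


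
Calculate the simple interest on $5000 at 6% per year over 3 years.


Use the formula I = P x R x T / 100
P x R x T = 5000 x 6 x 3 = 90000
I = 90000 / 100 = $900

$900


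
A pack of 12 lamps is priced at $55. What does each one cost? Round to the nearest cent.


Total cost: $55
Number of items: 12
Unit price: $55 / 12 = $4.5833... ≈ $4.58

$4.58


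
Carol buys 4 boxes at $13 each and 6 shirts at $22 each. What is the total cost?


Cost of boxes:
4 x $13 = $52
Cost of shirts:
6 x $22 = $132
Add both:
$52 + $132 = $184

$184


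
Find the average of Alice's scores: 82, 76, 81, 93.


Add the scores:
82 + 76 + 81 + 93 = 332
Divide by the number of tests:
332 / 4 = 83

83


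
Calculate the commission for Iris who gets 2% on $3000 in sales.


Convert rate to decimal:
2% = 0.02
Multiply by sales:
$3000 x 0.02 = $60

$60


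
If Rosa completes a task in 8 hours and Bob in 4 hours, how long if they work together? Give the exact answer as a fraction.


Rosa's rate: 1/8 of the job per hour
Bob's rate: 1/4 of the job per hour
Combined rate: 1/8 + 1/4 = 3/8 per hour
Time = 1 / (3/8) = 8/3 hours (≈ 2.67 hours)

8/3 hours


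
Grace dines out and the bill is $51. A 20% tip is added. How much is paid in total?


Calculate the tip:
20% of $51 = $10.20
Add tip to meal cost:
$51 + $10.20 = $61.20

$61.20


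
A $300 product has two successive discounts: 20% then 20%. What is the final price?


First discount:
20% of $300 = $60
Price after first discount:
$300 - $60 = $240
Second discount:
20% of $240 = $48
Final price:
$240 - $48 = $192

$192


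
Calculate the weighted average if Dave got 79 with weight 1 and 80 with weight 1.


Weighted sum:
1 x 79 + 1 x 80 = 159
Total weight:
1 + 1 = 2
Weighted average:
159 / 2 = 79.5

79.5


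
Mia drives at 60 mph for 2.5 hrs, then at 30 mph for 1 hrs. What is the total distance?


Leg 1 distance:
60 x 2.5 = 150 miles
Leg 2 distance:
30 x 1 = 30 miles
Total distance:
150 + 30 = 180 miles

180 miles


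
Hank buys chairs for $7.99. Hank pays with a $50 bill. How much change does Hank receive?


Start with the amount paid:
$50
Subtract the price:
$50 - $7.99 = $42.01

$42.01


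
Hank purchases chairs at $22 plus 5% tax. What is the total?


Calculate the tax:
5% of $22 = $1.10
Add tax to price:
$22 + $1.10 = $23.10

$23.10


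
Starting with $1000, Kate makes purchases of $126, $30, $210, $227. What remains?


Add up expenses:
$126 + $30 + $210 + $227 = $593
Subtract from budget:
$1000 - $593 = $407

$407


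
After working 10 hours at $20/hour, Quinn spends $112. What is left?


Calculate earnings:
10 x $20 = $200
Subtract spending:
$200 - $112 = $88

$88


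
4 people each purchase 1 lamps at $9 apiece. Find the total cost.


Cost per person:
1 x $9 = $9
Group total:
4 x $9 = $36

$36


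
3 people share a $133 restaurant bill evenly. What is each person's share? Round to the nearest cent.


Total bill: $133
Number of people: 3
Each pays: $133 / 3 = $44.3333... ≈ $44.33

$44.33


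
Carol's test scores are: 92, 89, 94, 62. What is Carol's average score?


Add the scores:
92 + 89 + 94 + 62 = 337
Divide by the number of tests:
337 / 4 = 84.25

84.25


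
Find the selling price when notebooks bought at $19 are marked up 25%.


Calculate the markup amount:
25% of $19 = $4.75
Add to cost:
$19 + $4.75 = $23.75

$23.75


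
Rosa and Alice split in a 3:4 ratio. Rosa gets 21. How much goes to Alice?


Find the multiplier:
21 / 3 = 7
Apply to Alice's share:
4 x 7 = 28

28


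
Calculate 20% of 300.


Convert percentage to decimal:
20% = 0.2
Multiply:
300 x 0.2 = 60

60


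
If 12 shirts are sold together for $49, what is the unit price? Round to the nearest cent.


Total cost: $49
Number of items: 12
Unit price: $49 / 12 = $4.0833... ≈ $4.08

$4.08


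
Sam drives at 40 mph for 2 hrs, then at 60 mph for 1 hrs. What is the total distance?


Leg 1 distance:
40 x 2 = 80 miles
Leg 2 distance:
60 x 1 = 60 miles
Total distance:
80 + 60 = 140 miles

140 miles


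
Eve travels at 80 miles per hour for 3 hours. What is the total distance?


Use the formula: distance = speed x time
Speed = 80 mph, Time = 3 hours
80 x 3 = 240 miles

240 miles


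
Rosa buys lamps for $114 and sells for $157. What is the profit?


Selling price = $157
Cost price = $114
Profit = selling price - cost price:
Profit = $157 - $114 = $43

$43


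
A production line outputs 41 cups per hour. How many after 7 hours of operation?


Production rate: 41 cups per hour
Time: 7 hours
Total: 41 x 7 = 287 cups

287 cups


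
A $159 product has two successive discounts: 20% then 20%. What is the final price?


First discount:
20% of $159 = $31.80
Price after first discount:
$159 - $31.80 = $127.20
Second discount:
20% of $127.20 = $25.44
Final price:
$127.20 - $25.44 = $101.76

$101.76


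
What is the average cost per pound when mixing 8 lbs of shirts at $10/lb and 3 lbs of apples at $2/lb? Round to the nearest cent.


Cost of shirts:
8 x $10 = $80
Cost of apples:
3 x $2 = $6
Total cost: $80 + $6 = $86
Total weight: 11 lbs
Average: $86 / 11 = $7.8181... ≈ $7.82/lb

$7.82/lb


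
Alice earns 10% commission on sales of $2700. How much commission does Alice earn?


Convert rate to decimal:
10% = 0.1
Multiply by sales:
$2700 x 0.1 = $270

$270


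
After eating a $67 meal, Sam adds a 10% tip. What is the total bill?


Calculate the tip:
10% of $67 = $6.70
Add tip to meal cost:
$67 + $6.70 = $73.70

$73.70


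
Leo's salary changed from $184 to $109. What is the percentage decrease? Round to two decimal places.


Find the absolute change:
|109 - 184| = 75
Divide by original and multiply by 100:
75 / 184 x 100 = 40.7608...% ≈ 40.76%

40.76%


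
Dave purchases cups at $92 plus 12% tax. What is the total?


Calculate the tax:
12% of $92 = $11.04
Add tax to price:
$92 + $11.04 = $103.04

$103.04


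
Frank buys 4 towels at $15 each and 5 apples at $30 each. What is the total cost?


Cost of towels:
4 x $15 = $60
Cost of apples:
5 x $30 = $150
Add both:
$60 + $150 = $210

$210


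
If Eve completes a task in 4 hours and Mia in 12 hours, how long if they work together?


Eve's rate: 1/4 of the job per hour
Mia's rate: 1/12 of the job per hour
Combined rate: 1/4 + 1/12 = 1/3 per hour
Time = 1 / (1/3) = 3 hours

3 hours


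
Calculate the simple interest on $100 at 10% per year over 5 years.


Use the formula I = P x R x T / 100
P x R x T = 100 x 10 x 5 = 5000
I = 5000 / 100 = $50

$50


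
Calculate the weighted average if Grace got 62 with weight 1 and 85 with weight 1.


Weighted sum:
1 x 62 + 1 x 85 = 147
Total weight:
1 + 1 = 2
Weighted average:
147 / 2 = 73.5

73.5


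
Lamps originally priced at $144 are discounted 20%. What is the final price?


Calculate the discount amount:
20% of $144 = $28.80
Subtract from original:
$144 - $28.80 = $115.20

$115.20


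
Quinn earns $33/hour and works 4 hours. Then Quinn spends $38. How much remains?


Calculate earnings:
4 x $33 = $132
Subtract spending:
$132 - $38 = $94

$94


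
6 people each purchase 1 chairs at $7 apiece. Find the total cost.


Cost per person:
1 x $7 = $7
Group total:
6 x $7 = $42

$42


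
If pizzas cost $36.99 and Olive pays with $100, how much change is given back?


Start with the amount paid:
$100
Subtract the price:
$100 - $36.99 = $63.01

$63.01


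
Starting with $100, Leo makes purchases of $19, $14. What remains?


Add up expenses:
$19 + $14 = $33
Subtract from budget:
$100 - $33 = $67

$67


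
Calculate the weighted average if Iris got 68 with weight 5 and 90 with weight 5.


Weighted sum:
5 x 68 + 5 x 90 = 790
Total weight:
5 + 5 = 10
Weighted average:
790 / 10 = 79

79


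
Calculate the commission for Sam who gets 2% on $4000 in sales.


Convert rate to decimal:
2% = 0.02
Multiply by sales:
$4000 x 0.02 = $80

$80


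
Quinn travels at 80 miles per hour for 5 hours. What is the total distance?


Use the formula: distance = speed x time
Speed = 80 mph, Time = 5 hours
80 x 5 = 400 miles

400 miles


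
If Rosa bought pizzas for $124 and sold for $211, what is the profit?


Selling price = $211
Cost price = $124
Profit = selling price - cost price:
Profit = $211 - $124 = $87

$87


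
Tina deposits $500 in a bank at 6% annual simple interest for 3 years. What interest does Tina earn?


Use the formula I = P x R x T / 100
P x R x T = 500 x 6 x 3 = 9000
I = 9000 / 100 = $90

$90


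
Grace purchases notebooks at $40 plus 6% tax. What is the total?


Calculate the tax:
6% of $40 = $2.40
Add tax to price:
$40 + $2.40 = $42.40

$42.40


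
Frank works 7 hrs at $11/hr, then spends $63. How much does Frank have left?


Calculate earnings:
7 x $11 = $77
Subtract spending:
$77 - $63 = $14

$14


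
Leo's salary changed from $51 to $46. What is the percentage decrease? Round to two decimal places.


Find the absolute change:
|46 - 51| = 5
Divide by original and multiply by 100:
5 / 51 x 100 = 9.8039...% ≈ 9.8%

9.8%


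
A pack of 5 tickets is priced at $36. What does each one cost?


Total cost: $36
Number of items: 5
Unit price: $36 / 5 = $7.20

$7.20


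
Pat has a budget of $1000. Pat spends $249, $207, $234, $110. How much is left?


Add up expenses:
$249 + $207 + $234 + $110 = $800
Subtract from budget:
$1000 - $800 = $200

$200


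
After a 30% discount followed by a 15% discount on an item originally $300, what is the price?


First discount:
30% of $300 = $90
Price after first discount:
$300 - $90 = $210
Second discount:
15% of $210 = $31.50
Final price:
$210 - $31.50 = $178.50

$178.50


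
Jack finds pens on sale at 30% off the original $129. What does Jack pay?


Calculate the discount amount:
30% of $129 = $38.70
Subtract from original:
$129 - $38.70 = $90.30

$90.30


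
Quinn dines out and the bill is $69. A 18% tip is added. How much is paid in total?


Calculate the tip:
18% of $69 = $12.42
Add tip to meal cost:
$69 + $12.42 = $81.42

$81.42


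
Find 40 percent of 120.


Convert percentage to decimal:
40% = 0.4
Multiply:
120 x 0.4 = 48

48


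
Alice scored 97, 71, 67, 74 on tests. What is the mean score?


Add the scores:
97 + 71 + 67 + 74 = 309
Divide by the number of tests:
309 / 4 = 77.25

77.25


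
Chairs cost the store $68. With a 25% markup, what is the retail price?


Calculate the markup amount:
25% of $68 = $17
Add to cost:
$68 + $17 = $85

$85


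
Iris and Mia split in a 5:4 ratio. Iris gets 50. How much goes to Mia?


Find the multiplier:
50 / 5 = 10
Apply to Mia's share:
4 x 10 = 40

40


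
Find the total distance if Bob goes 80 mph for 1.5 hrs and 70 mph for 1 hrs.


Leg 1 distance:
80 x 1.5 = 120 miles
Leg 2 distance:
70 x 1 = 70 miles
Total distance:
120 + 70 = 190 miles

190 miles


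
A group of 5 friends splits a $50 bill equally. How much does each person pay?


Total bill: $50
Number of people: 5
Each pays: $50 / 5 = $10

$10


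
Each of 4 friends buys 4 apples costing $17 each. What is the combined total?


Cost per person:
4 x $17 = $68
Group total:
4 x $68 = $272

$272


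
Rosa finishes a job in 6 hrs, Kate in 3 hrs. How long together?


Rosa's rate: 1/6 of the job per hour
Kate's rate: 1/3 of the job per hour
Combined rate: 1/6 + 1/3 = 1/2 per hour
Time = 1 / (1/2) = 2 hours

2 hours


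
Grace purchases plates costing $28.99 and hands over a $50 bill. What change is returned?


Start with the amount paid:
$50
Subtract the price:
$50 - $28.99 = $21.01

$21.01


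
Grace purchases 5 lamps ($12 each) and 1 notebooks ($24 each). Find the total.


Cost of lamps:
5 x $12 = $60
Cost of notebooks:
1 x $24 = $24
Add both:
$60 + $24 = $84

$84


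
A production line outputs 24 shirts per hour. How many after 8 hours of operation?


Production rate: 24 shirts per hour
Time: 8 hours
Total: 24 x 8 = 192 shirts

192 shirts


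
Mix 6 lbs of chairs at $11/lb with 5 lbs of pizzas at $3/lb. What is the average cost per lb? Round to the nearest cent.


Cost of chairs:
6 x $11 = $66
Cost of pizzas:
5 x $3 = $15
Total cost: $66 + $15 = $81
Total weight: 11 lbs
Average: $81 / 11 = $7.3636... ≈ $7.36/lb

$7.36/lb


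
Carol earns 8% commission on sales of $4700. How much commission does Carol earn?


Convert rate to decimal:
8% = 0.08
Multiply by sales:
$4700 x 0.08 = $376

$376


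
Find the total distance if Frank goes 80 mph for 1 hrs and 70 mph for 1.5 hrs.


Leg 1 distance:
80 x 1 = 80 miles
Leg 2 distance:
70 x 1.5 = 105 miles
Total distance:
80 + 105 = 185 miles

185 miles


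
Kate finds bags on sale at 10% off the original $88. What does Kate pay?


Calculate the discount amount:
10% of $88 = $8.80
Subtract from original:
$88 - $8.80 = $79.20

$79.20


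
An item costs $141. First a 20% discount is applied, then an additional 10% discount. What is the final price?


First discount:
20% of $141 = $28.20
Price after first discount:
$141 - $28.20 = $112.80
Second discount:
10% of $112.80 = $11.28
Final price:
$112.80 - $11.28 = $101.52

$101.52


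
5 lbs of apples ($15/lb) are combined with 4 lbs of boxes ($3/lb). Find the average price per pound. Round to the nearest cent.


Cost of apples:
5 x $15 = $75
Cost of boxes:
4 x $3 = $12
Total cost: $75 + $12 = $87
Total weight: 9 lbs
Average: $87 / 9 = $9.6666... ≈ $9.67/lb

$9.67/lb


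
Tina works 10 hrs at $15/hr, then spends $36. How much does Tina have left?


Calculate earnings:
10 x $15 = $150
Subtract spending:
$150 - $36 = $114

$114


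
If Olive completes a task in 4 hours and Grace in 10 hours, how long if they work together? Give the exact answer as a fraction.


Olive's rate: 1/4 of the job per hour
Grace's rate: 1/10 of the job per hour
Combined rate: 1/4 + 1/10 = 7/20 per hour
Time = 1 / (7/20) = 20/7 hours (≈ 2.86 hours)

20/7 hours


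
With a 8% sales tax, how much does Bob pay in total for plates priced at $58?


Calculate the tax:
8% of $58 = $4.64
Add tax to price:
$58 + $4.64 = $62.64

$62.64


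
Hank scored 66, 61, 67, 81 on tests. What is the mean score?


Add the scores:
66 + 61 + 67 + 81 = 275
Divide by the number of tests:
275 / 4 = 68.75

68.75


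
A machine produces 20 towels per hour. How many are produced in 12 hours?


Production rate: 20 towels per hour
Time: 12 hours
Total: 20 x 12 = 240 towels

240 towels


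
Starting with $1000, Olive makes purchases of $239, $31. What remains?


Add up expenses:
$239 + $31 = $270
Subtract from budget:
$1000 - $270 = $730

$730


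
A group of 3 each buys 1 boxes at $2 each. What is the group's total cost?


Cost per person:
1 x $2 = $2
Group total:
3 x $2 = $6

$6


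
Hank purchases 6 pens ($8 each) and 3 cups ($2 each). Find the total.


Cost of pens:
6 x $8 = $48
Cost of cups:
3 x $2 = $6
Add both:
$48 + $6 = $54

$54


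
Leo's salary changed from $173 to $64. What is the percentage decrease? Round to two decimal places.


Find the absolute change:
|64 - 173| = 109
Divide by original and multiply by 100:
109 / 173 x 100 = 63.0057...% ≈ 63.01%

63.01%


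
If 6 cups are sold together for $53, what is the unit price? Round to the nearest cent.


Total cost: $53
Number of items: 6
Unit price: $53 / 6 = $8.8333... ≈ $8.83

$8.83


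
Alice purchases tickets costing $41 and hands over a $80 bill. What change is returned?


Start with the amount paid:
$80
Subtract the price:
$80 - $41 = $39

$39


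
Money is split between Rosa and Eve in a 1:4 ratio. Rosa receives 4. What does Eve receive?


Find the multiplier:
4 / 1 = 4
Apply to Eve's share:
4 x 4 = 16

16


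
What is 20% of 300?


Convert percentage to decimal:
20% = 0.2
Multiply:
300 x 0.2 = 60

60


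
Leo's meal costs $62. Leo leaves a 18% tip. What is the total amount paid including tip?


Calculate the tip:
18% of $62 = $11.16
Add tip to meal cost:
$62 + $11.16 = $73.16

$73.16


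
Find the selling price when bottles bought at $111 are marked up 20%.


Calculate the markup amount:
20% of $111 = $22.20
Add to cost:
$111 + $22.20 = $133.20

$133.20


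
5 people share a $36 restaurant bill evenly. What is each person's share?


Total bill: $36
Number of people: 5
Each pays: $36 / 5 = $7.20

$7.20


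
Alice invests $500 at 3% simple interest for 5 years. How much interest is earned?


Use the formula I = P x R x T / 100
P x R x T = 500 x 3 x 5 = 7500
I = 7500 / 100 = $75

$75


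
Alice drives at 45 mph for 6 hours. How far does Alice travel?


Use the formula: distance = speed x time
Speed = 45 mph, Time = 6 hours
45 x 6 = 270 miles

270 miles


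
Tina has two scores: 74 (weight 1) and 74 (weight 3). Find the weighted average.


Weighted sum:
1 x 74 + 3 x 74 = 296
Total weight:
1 + 3 = 4
Weighted average:
296 / 4 = 74

74


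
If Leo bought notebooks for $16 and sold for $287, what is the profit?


Selling price = $287
Cost price = $16
Profit = selling price - cost price:
Profit = $287 - $16 = $271

$271


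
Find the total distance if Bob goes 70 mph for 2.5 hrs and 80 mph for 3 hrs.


Leg 1 distance:
70 x 2.5 = 175 miles
Leg 2 distance:
80 x 3 = 240 miles
Total distance:
175 + 240 = 415 miles

415 miles


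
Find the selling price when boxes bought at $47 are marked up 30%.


Calculate the markup amount:
30% of $47 = $14.10
Add to cost:
$47 + $14.10 = $61.10

$61.10


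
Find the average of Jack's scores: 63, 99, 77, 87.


Add the scores:
63 + 99 + 77 + 87 = 326
Divide by the number of tests:
326 / 4 = 81.5

81.5


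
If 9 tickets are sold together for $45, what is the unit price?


Total cost: $45
Number of items: 9
Unit price: $45 / 9 = $5

$5


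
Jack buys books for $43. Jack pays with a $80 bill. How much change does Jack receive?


Start with the amount paid:
$80
Subtract the price:
$80 - $43 = $37

$37


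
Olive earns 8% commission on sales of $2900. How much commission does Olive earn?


Convert rate to decimal:
8% = 0.08
Multiply by sales:
$2900 x 0.08 = $232

$232


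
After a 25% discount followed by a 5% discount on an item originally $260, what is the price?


First discount:
25% of $260 = $65
Price after first discount:
$260 - $65 = $195
Second discount:
5% of $195 = $9.75
Final price:
$195 - $9.75 = $185.25

$185.25


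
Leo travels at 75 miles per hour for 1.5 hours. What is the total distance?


Use the formula: distance = speed x time
Speed = 75 mph, Time = 1.5 hours
75 x 1.5 = 112.5 miles

112.5 miles


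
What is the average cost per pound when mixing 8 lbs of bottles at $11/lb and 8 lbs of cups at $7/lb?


Cost of bottles:
8 x $11 = $88
Cost of cups:
8 x $7 = $56
Total cost: $88 + $56 = $144
Total weight: 16 lbs
Average: $144 / 16 = $9/lb

$9/lb


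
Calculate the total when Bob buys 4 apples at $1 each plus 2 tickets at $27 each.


Cost of apples:
4 x $1 = $4
Cost of tickets:
2 x $27 = $54
Add both:
$4 + $54 = $58

$58


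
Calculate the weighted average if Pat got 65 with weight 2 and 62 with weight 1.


Weighted sum:
2 x 65 + 1 x 62 = 192
Total weight:
2 + 1 = 3
Weighted average:
192 / 3 = 64

64


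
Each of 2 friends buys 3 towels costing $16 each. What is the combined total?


Cost per person:
3 x $16 = $48
Group total:
2 x $48 = $96

$96


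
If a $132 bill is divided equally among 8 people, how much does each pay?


Total bill: $132
Number of people: 8
Each pays: $132 / 8 = $16.50

$16.50


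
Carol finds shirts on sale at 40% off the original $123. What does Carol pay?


Calculate the discount amount:
40% of $123 = $49.20
Subtract from original:
$123 - $49.20 = $73.80

$73.80


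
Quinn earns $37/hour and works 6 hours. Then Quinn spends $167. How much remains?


Calculate earnings:
6 x $37 = $222
Subtract spending:
$222 - $167 = $55

$55


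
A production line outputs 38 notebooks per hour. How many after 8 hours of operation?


Production rate: 38 notebooks per hour
Time: 8 hours
Total: 38 x 8 = 304 notebooks

304 notebooks


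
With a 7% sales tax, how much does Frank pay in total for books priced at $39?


Calculate the tax:
7% of $39 = $2.73
Add tax to price:
$39 + $2.73 = $41.73

$41.73


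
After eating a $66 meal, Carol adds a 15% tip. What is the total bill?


Calculate the tip:
15% of $66 = $9.90
Add tip to meal cost:
$66 + $9.90 = $75.90

$75.90


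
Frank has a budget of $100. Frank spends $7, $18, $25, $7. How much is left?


Add up expenses:
$7 + $18 + $25 + $7 = $57
Subtract from budget:
$100 - $57 = $43

$43
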